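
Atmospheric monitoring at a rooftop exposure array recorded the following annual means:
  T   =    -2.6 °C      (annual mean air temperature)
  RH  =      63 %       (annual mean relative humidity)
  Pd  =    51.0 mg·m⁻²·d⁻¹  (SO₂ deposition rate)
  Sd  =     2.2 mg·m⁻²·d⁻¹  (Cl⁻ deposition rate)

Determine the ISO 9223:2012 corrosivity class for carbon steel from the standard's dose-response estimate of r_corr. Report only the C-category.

C2

carbon steel: temperature factor f = +0.150·(-12.6) = -1.8900
  Pd branch = 1.77·Pd^0.52·e^(0.02·RH+f) = 7.283 μm/a
  Sd branch = 0.102·Sd^0.62·e^(0.033·RH+0.04·T) = 1.198 μm/a
  sum: 7.283 + 1.198 → r_corr = 8.481 μm/a
8.48 μm/a falls in (1.3, 25] for carbon steel → category C2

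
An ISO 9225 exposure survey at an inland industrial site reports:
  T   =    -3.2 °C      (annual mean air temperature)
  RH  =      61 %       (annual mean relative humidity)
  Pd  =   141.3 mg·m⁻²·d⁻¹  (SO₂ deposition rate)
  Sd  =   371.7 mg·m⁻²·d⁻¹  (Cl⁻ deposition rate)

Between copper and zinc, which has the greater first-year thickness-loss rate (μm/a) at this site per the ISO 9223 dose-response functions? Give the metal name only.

copper: T≤10 °C ⇒ hinge +0.126·(-3.2−10) = -1.6632
  SO₂ term: 0.0053·141.3^0.26·exp(0.059·61-1.6632) = 0.1331
  Sd branch = 0.01025·Sd^0.27·e^(0.036·RH+0.049·T) = 0.3893 μm/a
  r_corr = 0.1331 + 0.3893 = 0.5224 μm/a
zinc: T≤10 °C ⇒ hinge +0.038·(-3.2−10) = -0.5016
  SO₂ term: 0.0129·141.3^0.44·exp(0.046·61-0.5016) = 1.141
  Sd branch = 0.0175·Sd^0.57·e^(0.008·RH+0.085·T) = 0.6337 μm/a
  sum: 1.141 + 0.6337 → r_corr = 1.775 μm/a
Ordering by μm/a: zinc (1.78) > copper (0.522)

zinc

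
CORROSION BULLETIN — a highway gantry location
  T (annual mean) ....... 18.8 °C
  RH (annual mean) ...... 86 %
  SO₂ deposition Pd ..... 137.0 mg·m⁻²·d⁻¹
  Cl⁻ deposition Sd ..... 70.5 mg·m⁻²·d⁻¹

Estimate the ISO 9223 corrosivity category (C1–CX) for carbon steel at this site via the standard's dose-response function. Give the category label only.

C5

carbon steel: T>10 °C ⇒ hinge -0.054·(18.8−10) = -0.4752
  SO₂ term: 1.77·137.0^0.52·exp(0.02·86-0.4752) = 79.37
  Sd branch = 0.102·Sd^0.62·e^(0.033·RH+0.04·T) = 51.71 μm/a
  r_corr = 79.37 + 51.71 = 131.1 μm/a
Category bounds: 80…200 μm/a bracket r_corr ⇒ C5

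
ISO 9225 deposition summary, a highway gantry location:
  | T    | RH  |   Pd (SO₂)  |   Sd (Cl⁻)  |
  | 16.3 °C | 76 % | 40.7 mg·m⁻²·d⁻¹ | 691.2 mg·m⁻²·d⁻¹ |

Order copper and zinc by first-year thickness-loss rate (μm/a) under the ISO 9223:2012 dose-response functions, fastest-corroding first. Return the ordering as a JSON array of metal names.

copper: temperature factor f = -0.080·(6.3) = -0.5040
  Pd branch = 0.0053·Pd^0.26·e^(0.059·RH+f) = 0.7435 μm/a
  Sd branch = 0.01025·Sd^0.27·e^(0.036·RH+0.049·T) = 2.054 μm/a
  r_corr = 0.7435 + 2.054 = 2.797 μm/a
zinc: temperature factor f = -0.071·(6.3) = -0.4473
  Pd branch = 0.0129·Pd^0.44·e^(0.046·RH+f) = 1.389 μm/a
  Sd branch = 0.0175·Sd^0.57·e^(0.008·RH+0.085·T) = 5.338 μm/a
  r_corr = 1.389 + 5.338 = 6.727 μm/a
Ordering by μm/a: zinc (6.73) > copper (2.8)

["zinc", "copper"]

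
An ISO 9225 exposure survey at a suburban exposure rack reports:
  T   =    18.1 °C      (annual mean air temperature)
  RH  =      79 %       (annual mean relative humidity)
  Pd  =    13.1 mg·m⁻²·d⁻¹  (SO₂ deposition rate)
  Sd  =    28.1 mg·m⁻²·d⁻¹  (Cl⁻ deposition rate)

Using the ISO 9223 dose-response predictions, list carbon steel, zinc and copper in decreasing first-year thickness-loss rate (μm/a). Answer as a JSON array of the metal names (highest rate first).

carbon steel: temperature factor f = -0.054·(8.1) = -0.4374
  Pd branch = 1.77·Pd^0.52·e^(0.02·RH+f) = 21.14 μm/a
  Sd branch = 0.102·Sd^0.62·e^(0.033·RH+0.04·T) = 22.56 μm/a
  r_corr = 21.14 + 22.56 = 43.71 μm/a
zinc: temperature factor f = -0.071·(8.1) = -0.5751
  Pd branch = 0.0129·Pd^0.44·e^(0.046·RH+f) = 0.8524 μm/a
  Sd branch = 0.0175·Sd^0.57·e^(0.008·RH+0.085·T) = 1.027 μm/a
  sum: 0.8524 + 1.027 → r_corr = 1.879 μm/a
copper: temperature factor f = -0.080·(8.1) = -0.6480
  SO₂ term: 0.0053·13.1^0.26·exp(0.059·79-0.6480) = 0.5723
  Cl⁻ term: 0.01025·28.1^0.27·exp(0.036·79+0.049·18.1) = 1.052
  r_corr = 0.5723 + 1.052 = 1.625 μm/a
Ordering by μm/a: carbon steel (43.7) > zinc (1.88) > copper (1.62)

["carbon steel", "zinc", "copper"]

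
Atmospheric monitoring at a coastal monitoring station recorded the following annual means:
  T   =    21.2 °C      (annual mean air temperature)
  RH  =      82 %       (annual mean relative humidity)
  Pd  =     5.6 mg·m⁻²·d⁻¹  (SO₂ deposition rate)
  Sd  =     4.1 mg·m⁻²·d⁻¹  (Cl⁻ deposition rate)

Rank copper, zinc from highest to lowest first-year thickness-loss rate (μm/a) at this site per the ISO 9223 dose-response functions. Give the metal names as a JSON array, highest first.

["copper", "zinc"]

copper: temperature factor f = -0.080·(11.2) = -0.8960
  SO₂ term: 0.0053·5.6^0.26·exp(0.059·82-0.8960) = 0.4274
  Sd branch = 0.01025·Sd^0.27·e^(0.036·RH+0.049·T) = 0.8116 μm/a
  r_corr = 0.4274 + 0.8116 = 1.239 μm/a
zinc: temperature factor f = -0.071·(11.2) = -0.7952
  SO₂ term: 0.0129·5.6^0.44·exp(0.046·82-0.7952) = 0.5403
  Sd branch = 0.0175·Sd^0.57·e^(0.008·RH+0.085·T) = 0.4569 μm/a
  sum: 0.5403 + 0.4569 → r_corr = 0.9972 μm/a
Ordering by μm/a: copper (1.24) > zinc (0.997)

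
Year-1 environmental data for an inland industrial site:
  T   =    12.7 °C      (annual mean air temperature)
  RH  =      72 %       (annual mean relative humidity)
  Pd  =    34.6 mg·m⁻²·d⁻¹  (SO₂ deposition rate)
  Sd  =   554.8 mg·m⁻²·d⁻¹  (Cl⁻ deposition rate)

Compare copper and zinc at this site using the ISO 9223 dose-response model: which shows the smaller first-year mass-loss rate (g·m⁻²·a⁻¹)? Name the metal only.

copper

copper: f(T) = -0.080·(T−10) [T>10 °C] = -0.2160
  Pd branch = 0.0053·Pd^0.26·e^(0.059·RH+f) = 0.7508 μm/a
  Cl⁻ term: 0.01025·554.8^0.27·exp(0.036·72+0.049·12.7) = 1.405
  r_corr = 0.7508 + 1.405 = 2.156 μm/a
  mass loss = 2.156 μm/a × 8.96 g/cm³ = 19.31 g·m⁻²·a⁻¹
zinc: T>10 °C ⇒ hinge -0.071·(12.7−10) = -0.1917
  SO₂ term: 0.0129·34.6^0.44·exp(0.046·72-0.1917) = 1.39
  Sd branch = 0.0175·Sd^0.57·e^(0.008·RH+0.085·T) = 3.359 μm/a
  sum: 1.39 + 3.359 → r_corr = 4.748 μm/a
  mass loss = 4.748 μm/a × 7.14 g/cm³ = 33.9 g·m⁻²·a⁻¹
Ordering by g·m⁻²·a⁻¹: zinc (33.9) > copper (19.3)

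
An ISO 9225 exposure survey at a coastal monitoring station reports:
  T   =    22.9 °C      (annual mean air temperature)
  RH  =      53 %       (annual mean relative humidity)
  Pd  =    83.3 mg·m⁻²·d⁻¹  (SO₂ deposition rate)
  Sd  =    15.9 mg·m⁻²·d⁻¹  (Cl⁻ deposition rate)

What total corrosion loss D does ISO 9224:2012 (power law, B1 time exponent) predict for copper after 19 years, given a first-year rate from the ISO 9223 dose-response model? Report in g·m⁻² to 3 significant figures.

D(19) = 37.3 g·m⁻²

copper: temperature factor f = -0.080·(12.9) = -1.0320
  Pd branch = 0.0053·Pd^0.26·e^(0.059·RH+f) = 0.136 μm/a
  Sd branch = 0.01025·Sd^0.27·e^(0.036·RH+0.049·T) = 0.4478 μm/a
  r_corr = 0.136 + 0.4478 = 0.5838 μm/a
Long-term exponent b (ISO 9224 Table 2, B1) = 0.667
  D(19) = 0.5838 × 19^0.667 = 0.5838 × 7.127 = 4.161 μm
  Mass loss = 4.161 μm × 8.96 g/cm³ = 37.28 g·m⁻²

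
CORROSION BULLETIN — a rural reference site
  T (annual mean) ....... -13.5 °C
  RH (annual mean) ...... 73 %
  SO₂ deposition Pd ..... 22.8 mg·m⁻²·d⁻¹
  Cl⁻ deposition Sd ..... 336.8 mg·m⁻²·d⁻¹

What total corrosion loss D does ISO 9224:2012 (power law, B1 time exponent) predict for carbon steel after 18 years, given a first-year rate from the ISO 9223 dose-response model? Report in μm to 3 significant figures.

D(18) = 116 μm

carbon steel: f(T) = +0.150·(T−10) [T≤10 °C] = -3.5250
  Pd branch = 1.77·Pd^0.52·e^(0.02·RH+f) = 1.141 μm/a
  Cl⁻ term: 0.102·336.8^0.62·exp(0.033·73+0.04·-13.5) = 24.39
  r_corr = 1.141 + 24.39 = 25.53 μm/a
ISO 9224: D(t) = r_corr · t^b with b = 0.523 (carbon steel, B1)
  D(18) = 25.53 × 18^0.523 = 25.53 × 4.534 = 115.8 μm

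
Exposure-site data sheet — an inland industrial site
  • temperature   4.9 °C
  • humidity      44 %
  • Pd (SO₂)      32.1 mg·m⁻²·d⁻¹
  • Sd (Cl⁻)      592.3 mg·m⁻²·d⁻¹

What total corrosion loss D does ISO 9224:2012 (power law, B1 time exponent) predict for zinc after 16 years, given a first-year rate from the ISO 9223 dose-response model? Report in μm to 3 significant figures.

D(16) = 17.2 μm

zinc: f(T) = +0.038·(T−10) [T≤10 °C] = -0.1938
  sulphur-dioxide contribution → 0.3701 μm/a
  chloride contribution → 1.436 μm/a
  total first-year rate 1.806 μm/a
Long-term exponent b (ISO 9224 Table 2, B1) = 0.813
  D(16) = 1.806 × 16^0.813 = 1.806 × 9.527 = 17.21 μm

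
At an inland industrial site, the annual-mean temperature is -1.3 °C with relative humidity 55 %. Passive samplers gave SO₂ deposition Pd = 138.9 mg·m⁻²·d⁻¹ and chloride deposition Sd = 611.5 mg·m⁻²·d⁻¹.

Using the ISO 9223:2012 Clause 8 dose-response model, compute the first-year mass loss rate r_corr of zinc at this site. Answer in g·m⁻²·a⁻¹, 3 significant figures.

zinc: f(T) = +0.038·(T−10) [T≤10 °C] = -0.4294
  sulphur-dioxide contribution → 0.924 μm/a
  chloride contribution → 0.9427 μm/a
  ⇒ r_corr(zinc) = 1.867 μm/a
Convert to mass loss: 1.867 μm/a × 7.14 g/cm³ = 13.33 g·m⁻²·a⁻¹

r_corr = 13.3 g·m⁻²·a⁻¹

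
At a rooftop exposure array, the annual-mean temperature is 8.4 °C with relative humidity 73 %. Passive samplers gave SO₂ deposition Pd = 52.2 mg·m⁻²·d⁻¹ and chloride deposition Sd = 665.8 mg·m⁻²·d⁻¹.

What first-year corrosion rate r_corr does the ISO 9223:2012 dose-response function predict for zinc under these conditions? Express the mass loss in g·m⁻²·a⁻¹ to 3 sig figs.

zinc: temperature factor f = +0.038·(-1.6) = -0.0608
  sulphur-dioxide contribution → 1.988 μm/a
  chloride contribution → 2.607 μm/a
  ⇒ r_corr(zinc) = 4.594 μm/a
Convert to mass loss: 4.594 μm/a × 7.14 g/cm³ = 32.8 g·m⁻²·a⁻¹

r_corr = 32.8 g·m⁻²·a⁻¹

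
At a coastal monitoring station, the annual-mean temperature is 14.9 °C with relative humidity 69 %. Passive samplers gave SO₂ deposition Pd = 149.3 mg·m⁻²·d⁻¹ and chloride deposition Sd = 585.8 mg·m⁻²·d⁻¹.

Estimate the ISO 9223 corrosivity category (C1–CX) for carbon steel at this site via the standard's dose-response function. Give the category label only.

C5

carbon steel: T>10 °C ⇒ hinge -0.054·(14.9−10) = -0.2646
  Pd branch = 1.77·Pd^0.52·e^(0.02·RH+f) = 72.93 μm/a
  Cl⁻ term: 0.102·585.8^0.62·exp(0.033·69+0.04·14.9) = 93.83
  r_corr = 72.93 + 93.83 = 166.8 μm/a
ISO 9223 Table 2 (carbon steel): 80 < 167 ≤ 200 μm/a ⇒ C5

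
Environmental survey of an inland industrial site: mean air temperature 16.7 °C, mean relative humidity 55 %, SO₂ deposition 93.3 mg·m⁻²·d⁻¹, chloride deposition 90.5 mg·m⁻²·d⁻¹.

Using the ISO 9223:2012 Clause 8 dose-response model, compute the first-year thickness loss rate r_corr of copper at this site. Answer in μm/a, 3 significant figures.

copper: T>10 °C ⇒ hinge -0.080·(16.7−10) = -0.5360
  Pd branch = 0.0053·Pd^0.26·e^(0.059·RH+f) = 0.2588 μm/a
  Cl⁻ term: 0.01025·90.5^0.27·exp(0.036·55+0.049·16.7) = 0.5679
  sum: 0.2588 + 0.5679 → r_corr = 0.8267 μm/a

r_corr = 0.827 μm/a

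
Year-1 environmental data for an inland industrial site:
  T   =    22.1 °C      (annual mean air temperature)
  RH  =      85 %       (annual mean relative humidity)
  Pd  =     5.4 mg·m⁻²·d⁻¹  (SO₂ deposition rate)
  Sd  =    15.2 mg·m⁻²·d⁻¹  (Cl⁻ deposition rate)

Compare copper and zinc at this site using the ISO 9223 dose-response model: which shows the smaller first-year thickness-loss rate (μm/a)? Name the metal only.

zinc

copper: temperature factor f = -0.080·(12.1) = -0.9680
  sulphur-dioxide contribution → 0.4702 μm/a
  chloride contribution → 1.346 μm/a
  ⇒ r_corr(copper) = 1.816 μm/a
zinc: T>10 °C ⇒ hinge -0.071·(22.1−10) = -0.8591
  sulphur-dioxide contribution → 0.5726 μm/a
  chloride contribution → 1.066 μm/a
  total first-year rate 1.639 μm/a
Ordering by μm/a: copper (1.82) > zinc (1.64)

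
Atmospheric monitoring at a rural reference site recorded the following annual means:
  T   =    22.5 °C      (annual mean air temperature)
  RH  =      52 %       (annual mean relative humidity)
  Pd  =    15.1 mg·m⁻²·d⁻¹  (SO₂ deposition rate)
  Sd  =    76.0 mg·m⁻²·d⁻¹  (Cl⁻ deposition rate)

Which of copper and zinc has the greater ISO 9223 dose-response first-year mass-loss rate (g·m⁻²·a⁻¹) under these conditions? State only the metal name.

copper: f(T) = -0.080·(T−10) [T>10 °C] = -1.0000
  sulphur-dioxide contribution → 0.0849 μm/a
  chloride contribution → 0.6462 μm/a
  total first-year rate 0.7311 μm/a
  mass loss = 0.7311 μm/a × 8.96 g/cm³ = 6.551 g·m⁻²·a⁻¹
zinc: f(T) = -0.071·(T−10) [T>10 °C] = -0.8875
  sulphur-dioxide contribution → 0.1918 μm/a
  chloride contribution → 2.12 μm/a
  total first-year rate 2.312 μm/a
  mass loss = 2.312 μm/a × 7.14 g/cm³ = 16.51 g·m⁻²·a⁻¹
Ordering by g·m⁻²·a⁻¹: zinc (16.5) > copper (6.55)

zinc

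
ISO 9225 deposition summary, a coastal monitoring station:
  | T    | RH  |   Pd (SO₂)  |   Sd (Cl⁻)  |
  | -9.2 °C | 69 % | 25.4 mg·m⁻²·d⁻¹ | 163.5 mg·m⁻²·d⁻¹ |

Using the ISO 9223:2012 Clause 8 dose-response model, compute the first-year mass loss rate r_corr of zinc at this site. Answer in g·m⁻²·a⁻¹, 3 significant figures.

zinc: T≤10 °C ⇒ hinge +0.038·(-9.2−10) = -0.7296
  sulphur-dioxide contribution → 0.617 μm/a
  chloride contribution → 0.254 μm/a
  ⇒ r_corr(zinc) = 0.871 μm/a
Convert to mass loss: 0.871 μm/a × 7.14 g/cm³ = 6.219 g·m⁻²·a⁻¹

r_corr = 6.22 g·m⁻²·a⁻¹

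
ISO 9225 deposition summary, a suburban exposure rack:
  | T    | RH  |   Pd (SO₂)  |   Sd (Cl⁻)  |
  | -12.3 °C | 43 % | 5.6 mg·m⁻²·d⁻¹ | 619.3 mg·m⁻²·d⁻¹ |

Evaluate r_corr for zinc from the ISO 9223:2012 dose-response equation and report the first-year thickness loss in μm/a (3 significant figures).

zinc: T≤10 °C ⇒ hinge +0.038·(-12.3−10) = -0.8474
  SO₂ term: 0.0129·5.6^0.44·exp(0.046·43-0.8474) = 0.08527
  Sd branch = 0.0175·Sd^0.57·e^(0.008·RH+0.085·T) = 0.3387 μm/a
  r_corr = 0.08527 + 0.3387 = 0.4239 μm/a

r_corr = 0.424 μm/a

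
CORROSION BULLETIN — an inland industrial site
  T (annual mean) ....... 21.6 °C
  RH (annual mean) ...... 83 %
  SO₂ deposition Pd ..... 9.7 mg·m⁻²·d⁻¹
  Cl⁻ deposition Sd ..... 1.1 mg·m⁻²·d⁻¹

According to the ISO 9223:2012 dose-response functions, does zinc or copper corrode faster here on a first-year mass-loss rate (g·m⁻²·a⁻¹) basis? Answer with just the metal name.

zinc: T>10 °C ⇒ hinge -0.071·(21.6−10) = -0.8236
  SO₂ term: 0.0129·9.7^0.44·exp(0.046·83-0.8236) = 0.7002
  Cl⁻ term: 0.0175·1.1^0.57·exp(0.008·83+0.085·21.6) = 0.2251
  sum: 0.7002 + 0.2251 → r_corr = 0.9253 μm/a
  mass loss = 0.9253 μm/a × 7.14 g/cm³ = 6.607 g·m⁻²·a⁻¹
copper: f(T) = -0.080·(T−10) [T>10 °C] = -0.9280
  SO₂ term: 0.0053·9.7^0.26·exp(0.059·83-0.9280) = 0.5065
  Sd branch = 0.01025·Sd^0.27·e^(0.036·RH+0.049·T) = 0.6015 μm/a
  sum: 0.5065 + 0.6015 → r_corr = 1.108 μm/a
  mass loss = 1.108 μm/a × 8.96 g/cm³ = 9.927 g·m⁻²·a⁻¹
Ordering by g·m⁻²·a⁻¹: copper (9.93) > zinc (6.61)

copper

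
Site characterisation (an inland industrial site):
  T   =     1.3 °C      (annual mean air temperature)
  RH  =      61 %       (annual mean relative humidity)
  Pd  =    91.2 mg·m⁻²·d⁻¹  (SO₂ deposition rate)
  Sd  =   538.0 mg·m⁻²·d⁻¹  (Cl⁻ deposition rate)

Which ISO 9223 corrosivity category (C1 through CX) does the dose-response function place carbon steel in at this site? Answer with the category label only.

carbon steel: T≤10 °C ⇒ hinge +0.150·(1.3−10) = -1.3050
  Pd branch = 1.77·Pd^0.52·e^(0.02·RH+f) = 16.99 μm/a
  Sd branch = 0.102·Sd^0.62·e^(0.033·RH+0.04·T) = 39.67 μm/a
  r_corr = 16.99 + 39.67 = 56.67 μm/a
Category bounds: 50…80 μm/a bracket r_corr ⇒ C4

C4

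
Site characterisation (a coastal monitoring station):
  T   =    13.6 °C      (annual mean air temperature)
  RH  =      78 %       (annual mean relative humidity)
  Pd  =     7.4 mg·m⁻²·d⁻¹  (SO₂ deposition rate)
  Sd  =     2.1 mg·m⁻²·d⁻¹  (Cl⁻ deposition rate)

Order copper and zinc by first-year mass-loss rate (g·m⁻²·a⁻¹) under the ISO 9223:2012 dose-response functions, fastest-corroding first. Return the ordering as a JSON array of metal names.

copper: f(T) = -0.080·(T−10) [T>10 °C] = -0.2880
  Pd branch = 0.0053·Pd^0.26·e^(0.059·RH+f) = 0.6665 μm/a
  Cl⁻ term: 0.01025·2.1^0.27·exp(0.036·78+0.049·13.6) = 0.4042
  sum: 0.6665 + 0.4042 → r_corr = 1.071 μm/a
  mass loss = 1.071 μm/a × 8.96 g/cm³ = 9.594 g·m⁻²·a⁻¹
zinc: temperature factor f = -0.071·(3.6) = -0.2556
  Pd branch = 0.0129·Pd^0.44·e^(0.046·RH+f) = 0.8716 μm/a
  Cl⁻ term: 0.0175·2.1^0.57·exp(0.008·78+0.085·13.6) = 0.1584
  r_corr = 0.8716 + 0.1584 = 1.03 μm/a
  mass loss = 1.03 μm/a × 7.14 g/cm³ = 7.354 g·m⁻²·a⁻¹
Ordering by g·m⁻²·a⁻¹: copper (9.59) > zinc (7.35)

["copper", "zinc"]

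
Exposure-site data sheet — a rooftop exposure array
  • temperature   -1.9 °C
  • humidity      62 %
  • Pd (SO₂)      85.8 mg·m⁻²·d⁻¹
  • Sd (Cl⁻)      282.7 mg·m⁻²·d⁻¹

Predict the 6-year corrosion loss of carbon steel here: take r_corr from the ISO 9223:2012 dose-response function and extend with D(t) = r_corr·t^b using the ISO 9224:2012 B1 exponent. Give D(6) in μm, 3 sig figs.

carbon steel: temperature factor f = +0.150·(-11.9) = -1.7850
  Pd branch = 1.77·Pd^0.52·e^(0.02·RH+f) = 10.39 μm/a
  Cl⁻ term: 0.102·282.7^0.62·exp(0.033·62+0.04·-1.9) = 24.21
  sum: 10.39 + 24.21 → r_corr = 34.6 μm/a
Power-law: D(6) = r_corr · 6^0.523
  D(6) = 34.6 × 6^0.523 = 34.6 × 2.553 = 88.32 μm

D(6) = 88.3 μm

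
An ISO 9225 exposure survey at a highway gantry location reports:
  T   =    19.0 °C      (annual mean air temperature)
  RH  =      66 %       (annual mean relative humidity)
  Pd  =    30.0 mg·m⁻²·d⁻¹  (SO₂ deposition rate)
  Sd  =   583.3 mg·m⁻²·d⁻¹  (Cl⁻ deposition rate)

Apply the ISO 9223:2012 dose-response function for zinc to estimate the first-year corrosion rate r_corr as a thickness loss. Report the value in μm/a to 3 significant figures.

r_corr = 6.26 μm/a

zinc: temperature factor f = -0.071·(9.0) = -0.6390
  sulphur-dioxide contribution → 0.6332 μm/a
  chloride contribution → 5.627 μm/a
  total first-year rate 6.26 μm/a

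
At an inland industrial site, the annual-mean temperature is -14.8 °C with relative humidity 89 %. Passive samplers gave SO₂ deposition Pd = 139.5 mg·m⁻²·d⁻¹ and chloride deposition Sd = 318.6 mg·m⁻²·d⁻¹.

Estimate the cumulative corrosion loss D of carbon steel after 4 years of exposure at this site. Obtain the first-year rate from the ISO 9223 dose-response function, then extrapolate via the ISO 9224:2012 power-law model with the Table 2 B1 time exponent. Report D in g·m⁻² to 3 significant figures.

D(4) = 669 g·m⁻²

carbon steel: f(T) = +0.150·(T−10) [T≤10 °C] = -3.7200
  sulphur-dioxide contribution → 3.316 μm/a
  chloride contribution → 37.93 μm/a
  total first-year rate 41.25 μm/a
Power-law: D(4) = r_corr · 4^0.523
  D(4) = 41.25 × 4^0.523 = 41.25 × 2.065 = 85.17 μm
  Mass loss = 85.17 μm × 7.85 g/cm³ = 668.6 g·m⁻²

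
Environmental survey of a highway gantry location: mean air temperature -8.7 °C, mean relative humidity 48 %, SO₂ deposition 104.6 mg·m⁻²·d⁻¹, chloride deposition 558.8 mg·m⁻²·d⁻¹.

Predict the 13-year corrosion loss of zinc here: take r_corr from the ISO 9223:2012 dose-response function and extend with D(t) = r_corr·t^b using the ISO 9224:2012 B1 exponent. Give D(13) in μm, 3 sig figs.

zinc: temperature factor f = +0.038·(-18.7) = -0.7106
  Pd branch = 0.0129·Pd^0.44·e^(0.046·RH+f) = 0.4462 μm/a
  Sd branch = 0.0175·Sd^0.57·e^(0.008·RH+0.085·T) = 0.4514 μm/a
  sum: 0.4462 + 0.4514 → r_corr = 0.8976 μm/a
Long-term exponent b (ISO 9224 Table 2, B1) = 0.813
  D(13) = 0.8976 × 13^0.813 = 0.8976 × 8.047 = 7.223 μm

D(13) = 7.22 μm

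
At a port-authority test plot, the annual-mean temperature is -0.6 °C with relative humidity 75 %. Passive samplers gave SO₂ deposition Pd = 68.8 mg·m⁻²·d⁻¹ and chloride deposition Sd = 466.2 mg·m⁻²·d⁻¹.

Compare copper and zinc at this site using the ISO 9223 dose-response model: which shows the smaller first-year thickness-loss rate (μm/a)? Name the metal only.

copper: T≤10 °C ⇒ hinge +0.126·(-0.6−10) = -1.3356
  Pd branch = 0.0053·Pd^0.26·e^(0.059·RH+f) = 0.3498 μm/a
  Sd branch = 0.01025·Sd^0.27·e^(0.036·RH+0.049·T) = 0.7782 μm/a
  sum: 0.3498 + 0.7782 → r_corr = 1.128 μm/a
zinc: temperature factor f = +0.038·(-10.6) = -0.4028
  SO₂ term: 0.0129·68.8^0.44·exp(0.046·75-0.4028) = 1.748
  Cl⁻ term: 0.0175·466.2^0.57·exp(0.008·75+0.085·-0.6) = 1.006
  sum: 1.748 + 1.006 → r_corr = 2.754 μm/a
Ordering by μm/a: zinc (2.75) > copper (1.13)

copper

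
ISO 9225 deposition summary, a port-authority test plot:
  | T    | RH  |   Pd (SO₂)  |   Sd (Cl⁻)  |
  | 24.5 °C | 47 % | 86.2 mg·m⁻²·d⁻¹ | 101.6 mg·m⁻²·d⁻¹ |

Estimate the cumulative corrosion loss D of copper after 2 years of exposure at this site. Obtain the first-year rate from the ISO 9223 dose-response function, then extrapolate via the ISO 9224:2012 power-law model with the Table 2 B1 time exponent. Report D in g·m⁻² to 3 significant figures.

D(2) = 10.4 g·m⁻²

copper: temperature factor f = -0.080·(14.5) = -1.1600
  sulphur-dioxide contribution → 0.08473 μm/a
  chloride contribution → 0.6438 μm/a
  ⇒ r_corr(copper) = 0.7286 μm/a
Long-term exponent b (ISO 9224 Table 2, B1) = 0.667
  D(2) = 0.7286 × 2^0.667 = 0.7286 × 1.588 = 1.157 μm
  Mass loss = 1.157 μm × 8.96 g/cm³ = 10.36 g·m⁻²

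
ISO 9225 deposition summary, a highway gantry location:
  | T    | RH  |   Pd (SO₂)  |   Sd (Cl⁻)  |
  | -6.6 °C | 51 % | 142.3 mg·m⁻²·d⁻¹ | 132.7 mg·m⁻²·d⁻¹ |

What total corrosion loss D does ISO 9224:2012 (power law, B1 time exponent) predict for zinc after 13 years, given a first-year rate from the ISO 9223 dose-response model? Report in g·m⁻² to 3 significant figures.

D(13) = 50.5 g·m⁻²

zinc: f(T) = +0.038·(T−10) [T≤10 °C] = -0.6308
  sulphur-dioxide contribution → 0.6352 μm/a
  chloride contribution → 0.2436 μm/a
  ⇒ r_corr(zinc) = 0.8788 μm/a
Long-term exponent b (ISO 9224 Table 2, B1) = 0.813
  D(13) = 0.8788 × 13^0.813 = 0.8788 × 8.047 = 7.071 μm
  Mass loss = 7.071 μm × 7.14 g/cm³ = 50.49 g·m⁻²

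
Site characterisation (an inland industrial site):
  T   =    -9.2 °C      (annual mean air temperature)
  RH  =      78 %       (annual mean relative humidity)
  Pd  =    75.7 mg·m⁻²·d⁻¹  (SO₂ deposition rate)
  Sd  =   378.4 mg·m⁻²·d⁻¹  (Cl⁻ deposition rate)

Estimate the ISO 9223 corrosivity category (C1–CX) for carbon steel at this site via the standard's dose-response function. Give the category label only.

C3

carbon steel: f(T) = +0.150·(T−10) [T≤10 °C] = -2.8800
  sulphur-dioxide contribution → 4.486 μm/a
  chloride contribution → 36.73 μm/a
  ⇒ r_corr(carbon steel) = 41.21 μm/a
41.2 μm/a falls in (25, 50] for carbon steel → category C3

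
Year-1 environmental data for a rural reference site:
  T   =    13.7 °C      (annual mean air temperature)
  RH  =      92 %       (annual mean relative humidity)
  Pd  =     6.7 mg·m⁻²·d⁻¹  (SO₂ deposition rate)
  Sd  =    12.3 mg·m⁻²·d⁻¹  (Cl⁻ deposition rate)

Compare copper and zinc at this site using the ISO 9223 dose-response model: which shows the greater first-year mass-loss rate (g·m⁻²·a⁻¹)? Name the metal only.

copper

copper: T>10 °C ⇒ hinge -0.080·(13.7−10) = -0.2960
  sulphur-dioxide contribution → 1.472 μm/a
  chloride contribution → 1.084 μm/a
  ⇒ r_corr(copper) = 2.556 μm/a
  mass loss = 2.556 μm/a × 8.96 g/cm³ = 22.9 g·m⁻²·a⁻¹
zinc: T>10 °C ⇒ hinge -0.071·(13.7−10) = -0.2627
  sulphur-dioxide contribution → 1.577 μm/a
  chloride contribution → 0.4894 μm/a
  ⇒ r_corr(zinc) = 2.067 μm/a
  mass loss = 2.067 μm/a × 7.14 g/cm³ = 14.76 g·m⁻²·a⁻¹
Ordering by g·m⁻²·a⁻¹: copper (22.9) > zinc (14.8)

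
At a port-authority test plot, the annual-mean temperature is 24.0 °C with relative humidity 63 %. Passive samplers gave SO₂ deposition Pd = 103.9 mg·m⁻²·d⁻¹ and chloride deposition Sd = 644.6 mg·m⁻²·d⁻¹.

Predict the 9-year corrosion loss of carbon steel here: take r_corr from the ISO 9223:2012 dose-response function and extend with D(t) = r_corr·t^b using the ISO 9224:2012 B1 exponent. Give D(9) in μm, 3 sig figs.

D(9) = 474 μm

carbon steel: f(T) = -0.054·(T−10) [T>10 °C] = -0.7560
  Pd branch = 1.77·Pd^0.52·e^(0.02·RH+f) = 32.77 μm/a
  Sd branch = 0.102·Sd^0.62·e^(0.033·RH+0.04·T) = 117.5 μm/a
  sum: 32.77 + 117.5 → r_corr = 150.3 μm/a
Long-term exponent b (ISO 9224 Table 2, B1) = 0.523
  D(9) = 150.3 × 9^0.523 = 150.3 × 3.156 = 474.3 μm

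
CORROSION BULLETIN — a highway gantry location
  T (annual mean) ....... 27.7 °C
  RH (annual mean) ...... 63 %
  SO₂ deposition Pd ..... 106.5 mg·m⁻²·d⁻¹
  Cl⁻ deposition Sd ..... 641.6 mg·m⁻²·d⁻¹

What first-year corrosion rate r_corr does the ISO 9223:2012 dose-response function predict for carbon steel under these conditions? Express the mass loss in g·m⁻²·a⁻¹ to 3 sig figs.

r_corr = 1.28e+03 g·m⁻²·a⁻¹

carbon steel: temperature factor f = -0.054·(17.7) = -0.9558
  SO₂ term: 1.77·106.5^0.52·exp(0.02·63-0.9558) = 27.18
  Cl⁻ term: 0.102·641.6^0.62·exp(0.033·63+0.04·27.7) = 135.9
  sum: 27.18 + 135.9 → r_corr = 163.1 μm/a
Convert to mass loss: 163.1 μm/a × 7.85 g/cm³ = 1280 g·m⁻²·a⁻¹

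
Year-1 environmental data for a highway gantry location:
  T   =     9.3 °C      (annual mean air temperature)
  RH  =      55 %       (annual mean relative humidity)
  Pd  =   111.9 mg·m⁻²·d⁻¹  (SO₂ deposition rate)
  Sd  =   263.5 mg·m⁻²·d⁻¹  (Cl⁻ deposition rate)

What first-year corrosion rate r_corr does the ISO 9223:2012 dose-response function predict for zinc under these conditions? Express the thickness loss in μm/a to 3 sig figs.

zinc: temperature factor f = +0.038·(-0.7) = -0.0266
  sulphur-dioxide contribution → 1.257 μm/a
  chloride contribution → 1.436 μm/a
  total first-year rate 2.693 μm/a

r_corr = 2.69 μm/a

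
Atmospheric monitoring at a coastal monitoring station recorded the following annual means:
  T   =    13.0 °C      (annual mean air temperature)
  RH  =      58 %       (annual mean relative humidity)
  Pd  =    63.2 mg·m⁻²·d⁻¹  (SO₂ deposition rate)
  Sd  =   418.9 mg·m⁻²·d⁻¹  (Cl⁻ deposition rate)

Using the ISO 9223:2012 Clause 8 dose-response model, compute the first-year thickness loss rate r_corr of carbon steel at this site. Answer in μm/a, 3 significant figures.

carbon steel: temperature factor f = -0.054·(3.0) = -0.1620
  sulphur-dioxide contribution → 41.47 μm/a
  chloride contribution → 49.13 μm/a
  ⇒ r_corr(carbon steel) = 90.61 μm/a

r_corr = 90.6 μm/a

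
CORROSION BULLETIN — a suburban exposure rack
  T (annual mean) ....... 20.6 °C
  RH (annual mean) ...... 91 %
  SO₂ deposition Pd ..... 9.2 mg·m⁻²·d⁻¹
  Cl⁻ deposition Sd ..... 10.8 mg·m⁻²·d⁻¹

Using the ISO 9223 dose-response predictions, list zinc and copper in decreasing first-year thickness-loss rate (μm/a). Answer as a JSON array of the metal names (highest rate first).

["copper", "zinc"]

zinc: T>10 °C ⇒ hinge -0.071·(20.6−10) = -0.7526
  sulphur-dioxide contribution → 1.061 μm/a
  chloride contribution → 0.8104 μm/a
  total first-year rate 1.872 μm/a
copper: f(T) = -0.080·(T−10) [T>10 °C] = -0.8480
  sulphur-dioxide contribution → 0.8676 μm/a
  chloride contribution → 1.415 μm/a
  ⇒ r_corr(copper) = 2.283 μm/a
Ordering by μm/a: copper (2.28) > zinc (1.87)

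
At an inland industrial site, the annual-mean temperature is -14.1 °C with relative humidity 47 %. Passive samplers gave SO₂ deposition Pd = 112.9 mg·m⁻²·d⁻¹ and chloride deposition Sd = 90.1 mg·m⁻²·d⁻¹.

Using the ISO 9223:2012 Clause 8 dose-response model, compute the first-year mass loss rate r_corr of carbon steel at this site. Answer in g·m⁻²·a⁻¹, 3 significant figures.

r_corr = 46.2 g·m⁻²·a⁻¹

carbon steel: temperature factor f = +0.150·(-24.1) = -3.6150
  SO₂ term: 1.77·112.9^0.52·exp(0.02·47-3.6150) = 1.424
  Sd branch = 0.102·Sd^0.62·e^(0.033·RH+0.04·T) = 4.458 μm/a
  r_corr = 1.424 + 4.458 = 5.883 μm/a
Convert to mass loss: 5.883 μm/a × 7.85 g/cm³ = 46.18 g·m⁻²·a⁻¹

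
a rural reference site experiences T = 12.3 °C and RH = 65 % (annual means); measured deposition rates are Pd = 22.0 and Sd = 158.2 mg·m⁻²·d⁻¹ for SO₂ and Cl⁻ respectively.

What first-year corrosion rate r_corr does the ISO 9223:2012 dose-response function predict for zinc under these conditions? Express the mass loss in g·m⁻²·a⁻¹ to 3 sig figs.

zinc: temperature factor f = -0.071·(2.3) = -0.1633
  SO₂ term: 0.0129·22.0^0.44·exp(0.046·65-0.1633) = 0.8489
  Sd branch = 0.0175·Sd^0.57·e^(0.008·RH+0.085·T) = 1.501 μm/a
  r_corr = 0.8489 + 1.501 = 2.35 μm/a
Convert to mass loss: 2.35 μm/a × 7.14 g/cm³ = 16.78 g·m⁻²·a⁻¹

r_corr = 16.8 g·m⁻²·a⁻¹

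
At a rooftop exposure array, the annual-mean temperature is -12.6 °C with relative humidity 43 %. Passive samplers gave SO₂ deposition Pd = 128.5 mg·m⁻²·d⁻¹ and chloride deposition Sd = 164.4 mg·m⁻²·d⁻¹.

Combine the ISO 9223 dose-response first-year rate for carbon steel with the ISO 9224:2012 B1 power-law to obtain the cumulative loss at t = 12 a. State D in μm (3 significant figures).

carbon steel: f(T) = +0.150·(T−10) [T≤10 °C] = -3.3900
  Pd branch = 1.77·Pd^0.52·e^(0.02·RH+f) = 1.761 μm/a
  Cl⁻ term: 0.102·164.4^0.62·exp(0.033·43+0.04·-12.6) = 6.023
  sum: 1.761 + 6.023 → r_corr = 7.785 μm/a
Long-term exponent b (ISO 9224 Table 2, B1) = 0.523
  D(12) = 7.785 × 12^0.523 = 7.785 × 3.668 = 28.55 μm

D(12) = 28.6 μm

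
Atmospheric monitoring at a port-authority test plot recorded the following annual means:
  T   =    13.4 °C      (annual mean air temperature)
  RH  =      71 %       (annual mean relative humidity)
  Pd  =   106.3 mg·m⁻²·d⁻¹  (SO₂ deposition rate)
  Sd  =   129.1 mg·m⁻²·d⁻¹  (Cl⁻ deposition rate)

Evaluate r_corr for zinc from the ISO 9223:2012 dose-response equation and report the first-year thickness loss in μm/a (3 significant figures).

zinc: T>10 °C ⇒ hinge -0.071·(13.4−10) = -0.2414
  sulphur-dioxide contribution → 2.069 μm/a
  chloride contribution → 1.54 μm/a
  ⇒ r_corr(zinc) = 3.61 μm/a

r_corr = 3.61 μm/a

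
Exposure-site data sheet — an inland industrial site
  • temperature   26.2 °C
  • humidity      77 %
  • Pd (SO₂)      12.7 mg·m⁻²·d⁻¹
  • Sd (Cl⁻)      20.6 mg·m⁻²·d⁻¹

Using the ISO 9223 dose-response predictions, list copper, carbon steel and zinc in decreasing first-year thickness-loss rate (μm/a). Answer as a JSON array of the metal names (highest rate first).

["carbon steel", "zinc", "copper"]

copper: f(T) = -0.080·(T−10) [T>10 °C] = -1.2960
  Pd branch = 0.0053·Pd^0.26·e^(0.059·RH+f) = 0.2639 μm/a
  Cl⁻ term: 0.01025·20.6^0.27·exp(0.036·77+0.049·26.2) = 1.339
  sum: 0.2639 + 1.339 → r_corr = 1.603 μm/a
carbon steel: f(T) = -0.054·(T−10) [T>10 °C] = -0.8748
  SO₂ term: 1.77·12.7^0.52·exp(0.02·77-0.8748) = 12.91
  Sd branch = 0.102·Sd^0.62·e^(0.033·RH+0.04·T) = 24.09 μm/a
  r_corr = 12.91 + 24.09 = 37 μm/a
zinc: temperature factor f = -0.071·(16.2) = -1.1502
  SO₂ term: 0.0129·12.7^0.44·exp(0.046·77-1.1502) = 0.4315
  Cl⁻ term: 0.0175·20.6^0.57·exp(0.008·77+0.085·26.2) = 1.685
  sum: 0.4315 + 1.685 → r_corr = 2.117 μm/a
Ordering by μm/a: carbon steel (37) > zinc (2.12) > copper (1.6)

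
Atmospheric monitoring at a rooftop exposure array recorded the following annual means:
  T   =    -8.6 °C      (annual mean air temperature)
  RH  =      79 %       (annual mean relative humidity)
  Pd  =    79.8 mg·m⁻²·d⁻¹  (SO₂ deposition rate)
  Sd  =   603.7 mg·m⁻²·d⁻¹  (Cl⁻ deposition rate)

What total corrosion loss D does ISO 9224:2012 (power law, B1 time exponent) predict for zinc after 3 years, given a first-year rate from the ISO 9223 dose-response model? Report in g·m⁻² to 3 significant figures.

D(3) = 39.5 g·m⁻²

zinc: f(T) = +0.038·(T−10) [T≤10 °C] = -0.7068
  SO₂ term: 0.0129·79.8^0.44·exp(0.046·79-0.7068) = 1.655
  Cl⁻ term: 0.0175·603.7^0.57·exp(0.008·79+0.085·-8.6) = 0.6097
  r_corr = 1.655 + 0.6097 = 2.264 μm/a
Power-law: D(3) = r_corr · 3^0.813
  D(3) = 2.264 × 3^0.813 = 2.264 × 2.443 = 5.532 μm
  Mass loss = 5.532 μm × 7.14 g/cm³ = 39.5 g·m⁻²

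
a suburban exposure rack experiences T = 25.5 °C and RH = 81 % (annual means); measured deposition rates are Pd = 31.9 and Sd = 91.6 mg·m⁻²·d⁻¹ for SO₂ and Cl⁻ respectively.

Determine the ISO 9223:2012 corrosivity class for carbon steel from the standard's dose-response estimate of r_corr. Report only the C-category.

carbon steel: T>10 °C ⇒ hinge -0.054·(25.5−10) = -0.8370
  sulphur-dioxide contribution → 23.44 μm/a
  chloride contribution → 67.43 μm/a
  total first-year rate 90.87 μm/a
90.9 μm/a falls in (80, 200] for carbon steel → category C5

C5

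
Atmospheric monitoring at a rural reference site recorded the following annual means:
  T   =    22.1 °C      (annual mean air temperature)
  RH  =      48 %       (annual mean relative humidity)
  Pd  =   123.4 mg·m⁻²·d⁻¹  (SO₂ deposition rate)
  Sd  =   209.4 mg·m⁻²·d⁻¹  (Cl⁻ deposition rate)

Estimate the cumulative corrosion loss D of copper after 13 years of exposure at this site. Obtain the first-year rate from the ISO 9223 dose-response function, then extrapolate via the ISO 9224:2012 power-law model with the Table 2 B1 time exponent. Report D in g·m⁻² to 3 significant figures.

copper: f(T) = -0.080·(T−10) [T>10 °C] = -0.9680
  Pd branch = 0.0053·Pd^0.26·e^(0.059·RH+f) = 0.1195 μm/a
  Cl⁻ term: 0.01025·209.4^0.27·exp(0.036·48+0.049·22.1) = 0.7213
  sum: 0.1195 + 0.7213 → r_corr = 0.8409 μm/a
Long-term exponent b (ISO 9224 Table 2, B1) = 0.667
  D(13) = 0.8409 × 13^0.667 = 0.8409 × 5.534 = 4.653 μm
  Mass loss = 4.653 μm × 8.96 g/cm³ = 41.69 g·m⁻²

D(13) = 41.7 g·m⁻²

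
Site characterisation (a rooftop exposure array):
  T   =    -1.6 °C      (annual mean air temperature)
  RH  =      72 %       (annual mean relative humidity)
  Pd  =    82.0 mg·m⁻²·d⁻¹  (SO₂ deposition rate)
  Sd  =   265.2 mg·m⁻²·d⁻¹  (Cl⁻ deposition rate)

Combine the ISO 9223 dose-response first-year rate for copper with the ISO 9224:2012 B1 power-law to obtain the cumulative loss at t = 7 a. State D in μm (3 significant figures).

D(7) = 3.08 μm

copper: f(T) = +0.126·(T−10) [T≤10 °C] = -1.4616
  SO₂ term: 0.0053·82.0^0.26·exp(0.059·72-1.4616) = 0.2704
  Sd branch = 0.01025·Sd^0.27·e^(0.036·RH+0.049·T) = 0.5711 μm/a
  r_corr = 0.2704 + 0.5711 = 0.8415 μm/a
Long-term exponent b (ISO 9224 Table 2, B1) = 0.667
  D(7) = 0.8415 × 7^0.667 = 0.8415 × 3.662 = 3.081 μm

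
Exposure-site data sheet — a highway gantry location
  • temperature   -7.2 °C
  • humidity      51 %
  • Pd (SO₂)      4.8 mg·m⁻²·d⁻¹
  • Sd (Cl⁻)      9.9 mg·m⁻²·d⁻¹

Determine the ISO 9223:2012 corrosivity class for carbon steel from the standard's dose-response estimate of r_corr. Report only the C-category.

carbon steel: T≤10 °C ⇒ hinge +0.150·(-7.2−10) = -2.5800
  SO₂ term: 1.77·4.8^0.52·exp(0.02·51-2.5800) = 0.8409
  Cl⁻ term: 0.102·9.9^0.62·exp(0.033·51+0.04·-7.2) = 1.705
  r_corr = 0.8409 + 1.705 = 2.546 μm/a
2.55 μm/a falls in (1.3, 25] for carbon steel → category C2

C2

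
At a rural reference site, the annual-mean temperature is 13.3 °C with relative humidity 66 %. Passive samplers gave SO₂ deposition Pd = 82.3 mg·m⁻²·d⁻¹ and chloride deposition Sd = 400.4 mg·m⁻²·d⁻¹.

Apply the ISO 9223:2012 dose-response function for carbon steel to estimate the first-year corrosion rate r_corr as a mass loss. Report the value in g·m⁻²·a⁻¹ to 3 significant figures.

carbon steel: f(T) = -0.054·(T−10) [T>10 °C] = -0.1782
  Pd branch = 1.77·Pd^0.52·e^(0.02·RH+f) = 54.94 μm/a
  Cl⁻ term: 0.102·400.4^0.62·exp(0.033·66+0.04·13.3) = 62.96
  sum: 54.94 + 62.96 → r_corr = 117.9 μm/a
Convert to mass loss: 117.9 μm/a × 7.85 g/cm³ = 925.5 g·m⁻²·a⁻¹

r_corr = 926 g·m⁻²·a⁻¹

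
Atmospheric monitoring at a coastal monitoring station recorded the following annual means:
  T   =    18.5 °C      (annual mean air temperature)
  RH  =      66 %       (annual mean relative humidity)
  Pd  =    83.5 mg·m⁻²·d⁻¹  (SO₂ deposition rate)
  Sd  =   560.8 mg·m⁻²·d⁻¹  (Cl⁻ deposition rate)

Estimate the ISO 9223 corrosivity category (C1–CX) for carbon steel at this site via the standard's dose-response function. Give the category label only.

carbon steel: T>10 °C ⇒ hinge -0.054·(18.5−10) = -0.4590
  Pd branch = 1.77·Pd^0.52·e^(0.02·RH+f) = 41.8 μm/a
  Sd branch = 0.102·Sd^0.62·e^(0.033·RH+0.04·T) = 95.53 μm/a
  r_corr = 41.8 + 95.53 = 137.3 μm/a
137 μm/a falls in (80, 200] for carbon steel → category C5

C5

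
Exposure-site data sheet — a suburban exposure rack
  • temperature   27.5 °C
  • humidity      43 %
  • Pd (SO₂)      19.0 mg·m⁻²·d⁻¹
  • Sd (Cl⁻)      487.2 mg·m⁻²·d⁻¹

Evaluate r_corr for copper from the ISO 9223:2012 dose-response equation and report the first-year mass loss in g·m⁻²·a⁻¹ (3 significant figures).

r_corr = 9.15 g·m⁻²·a⁻¹

copper: temperature factor f = -0.080·(17.5) = -1.4000
  Pd branch = 0.0053·Pd^0.26·e^(0.059·RH+f) = 0.03553 μm/a
  Cl⁻ term: 0.01025·487.2^0.27·exp(0.036·43+0.049·27.5) = 0.9861
  r_corr = 0.03553 + 0.9861 = 1.022 μm/a
Convert to mass loss: 1.022 μm/a × 8.96 g/cm³ = 9.153 g·m⁻²·a⁻¹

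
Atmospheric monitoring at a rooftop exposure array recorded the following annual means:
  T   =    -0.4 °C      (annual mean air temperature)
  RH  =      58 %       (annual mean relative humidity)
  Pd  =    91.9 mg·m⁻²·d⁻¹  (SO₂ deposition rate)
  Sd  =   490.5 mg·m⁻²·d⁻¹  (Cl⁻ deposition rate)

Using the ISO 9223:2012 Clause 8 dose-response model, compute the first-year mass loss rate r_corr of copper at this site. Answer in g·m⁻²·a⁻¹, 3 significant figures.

copper: temperature factor f = +0.126·(-10.4) = -1.3104
  Pd branch = 0.0053·Pd^0.26·e^(0.059·RH+f) = 0.1418 μm/a
  Sd branch = 0.01025·Sd^0.27·e^(0.036·RH+0.049·T) = 0.432 μm/a
  r_corr = 0.1418 + 0.432 = 0.5738 μm/a
Convert to mass loss: 0.5738 μm/a × 8.96 g/cm³ = 5.142 g·m⁻²·a⁻¹

r_corr = 5.14 g·m⁻²·a⁻¹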